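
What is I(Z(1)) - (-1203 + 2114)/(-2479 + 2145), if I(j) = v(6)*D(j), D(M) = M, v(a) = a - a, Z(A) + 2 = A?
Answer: 911/334 ≈ 2.7275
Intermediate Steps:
Z(A) = -2 + A
v(a) = 0
I(j) = 0 (I(j) = 0*j = 0)
I(Z(1)) - (-1203 + 2114)/(-2479 + 2145) = 0 - (-1203 + 2114)/(-2479 + 2145) = 0 - 911/(-334) = 0 - 911*(-1)/334 = 0 - 1*(-911/334) = 0 + 911/334 = 911/334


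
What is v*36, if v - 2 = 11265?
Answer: 405612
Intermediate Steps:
v = 11267 (v = 2 + 11265 = 11267)
v*36 = 11267*36 = 405612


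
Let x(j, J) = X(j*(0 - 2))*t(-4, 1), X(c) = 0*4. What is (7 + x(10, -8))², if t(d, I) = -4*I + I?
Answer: 49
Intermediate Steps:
X(c) = 0
t(d, I) = -3*I
x(j, J) = 0 (x(j, J) = 0*(-3*1) = 0*(-3) = 0)
(7 + x(10, -8))² = (7 + 0)² = 7² = 49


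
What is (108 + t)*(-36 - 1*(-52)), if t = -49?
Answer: 944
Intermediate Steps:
(108 + t)*(-36 - 1*(-52)) = (108 - 49)*(-36 - 1*(-52)) = 59*(-36 + 52) = 59*16 = 944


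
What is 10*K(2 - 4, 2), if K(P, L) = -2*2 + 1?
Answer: -30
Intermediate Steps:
K(P, L) = -3 (K(P, L) = -4 + 1 = -3)
10*K(2 - 4, 2) = 10*(-3) = -30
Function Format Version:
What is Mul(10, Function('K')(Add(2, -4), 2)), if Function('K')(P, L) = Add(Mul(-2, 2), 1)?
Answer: -30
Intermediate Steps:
Function('K')(P, L) = -3 (Function('K')(P, L) = Add(-4, 1) = -3)
Mul(10, Function('K')(Add(2, -4), 2)) = Mul(10, -3) = -30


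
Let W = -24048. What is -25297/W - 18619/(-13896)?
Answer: 11101067/4641264 ≈ 2.3918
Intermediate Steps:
-25297/W - 18619/(-13896) = -25297/(-24048) - 18619/(-13896) = -25297*(-1/24048) - 18619*(-1/13896) = 25297/24048 + 18619/13896 = 11101067/4641264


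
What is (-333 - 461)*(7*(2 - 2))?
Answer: 0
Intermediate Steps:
(-333 - 461)*(7*(2 - 2)) = -5558*0 = -794*0 = 0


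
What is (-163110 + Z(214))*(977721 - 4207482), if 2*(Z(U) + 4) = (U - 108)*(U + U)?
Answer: 453555337230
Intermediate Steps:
Z(U) = -4 + U*(-108 + U) (Z(U) = -4 + ((U - 108)*(U + U))/2 = -4 + ((-108 + U)*(2*U))/2 = -4 + (2*U*(-108 + U))/2 = -4 + U*(-108 + U))
(-163110 + Z(214))*(977721 - 4207482) = (-163110 + (-4 + 214² - 108*214))*(977721 - 4207482) = (-163110 + (-4 + 45796 - 23112))*(-3229761) = (-163110 + 22680)*(-3229761) = -140430*(-3229761) = 453555337230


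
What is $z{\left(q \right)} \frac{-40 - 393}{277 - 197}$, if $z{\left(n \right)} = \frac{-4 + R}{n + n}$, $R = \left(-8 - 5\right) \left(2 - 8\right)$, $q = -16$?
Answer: $\frac{16021}{1280} \approx 12.516$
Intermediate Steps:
$R = 78$ ($R = \left(-13\right) \left(-6\right) = 78$)
$z{\left(n \right)} = \frac{37}{n}$ ($z{\left(n \right)} = \frac{-4 + 78}{n + n} = \frac{74}{2 n} = 74 \frac{1}{2 n} = \frac{37}{n}$)
$z{\left(q \right)} \frac{-40 - 393}{277 - 197} = \frac{37}{-16} \frac{-40 - 393}{277 - 197} = 37 \left(- \frac{1}{16}\right) \left(- \frac{433}{80}\right) = - \frac{37 \left(\left(-433\right) \frac{1}{80}\right)}{16} = \left(- \frac{37}{16}\right) \left(- \frac{433}{80}\right) = \frac{16021}{1280}$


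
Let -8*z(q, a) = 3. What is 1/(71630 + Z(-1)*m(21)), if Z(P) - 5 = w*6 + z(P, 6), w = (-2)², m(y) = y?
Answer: 8/577849 ≈ 1.3844e-5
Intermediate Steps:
z(q, a) = -3/8 (z(q, a) = -⅛*3 = -3/8)
w = 4
Z(P) = 229/8 (Z(P) = 5 + (4*6 - 3/8) = 5 + (24 - 3/8) = 5 + 189/8 = 229/8)
1/(71630 + Z(-1)*m(21)) = 1/(71630 + (229/8)*21) = 1/(71630 + 4809/8) = 1/(577849/8) = 8/577849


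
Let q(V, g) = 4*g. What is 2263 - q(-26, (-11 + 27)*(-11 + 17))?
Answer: 1879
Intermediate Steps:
2263 - q(-26, (-11 + 27)*(-11 + 17)) = 2263 - 4*(-11 + 27)*(-11 + 17) = 2263 - 4*16*6 = 2263 - 4*96 = 2263 - 1*384 = 2263 - 384 = 1879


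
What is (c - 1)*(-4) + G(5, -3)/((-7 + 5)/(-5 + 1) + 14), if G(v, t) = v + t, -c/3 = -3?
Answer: -924/29 ≈ -31.862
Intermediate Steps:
c = 9 (c = -3*(-3) = 9)
G(v, t) = t + v
(c - 1)*(-4) + G(5, -3)/((-7 + 5)/(-5 + 1) + 14) = (9 - 1)*(-4) + (-3 + 5)/((-7 + 5)/(-5 + 1) + 14) = 8*(-4) + 2/(-2/(-4) + 14) = -32 + 2/(-2*(-1/4) + 14) = -32 + 2/(1/2 + 14) = -32 + 2/(29/2) = -32 + 2*(2/29) = -32 + 4/29 = -924/29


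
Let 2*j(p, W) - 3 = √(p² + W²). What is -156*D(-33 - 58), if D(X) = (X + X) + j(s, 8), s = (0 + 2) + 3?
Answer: 28158 - 78*√89 ≈ 27422.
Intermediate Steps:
s = 5 (s = 2 + 3 = 5)
j(p, W) = 3/2 + √(W² + p²)/2 (j(p, W) = 3/2 + √(p² + W²)/2 = 3/2 + √(W² + p²)/2)
D(X) = 3/2 + √89/2 + 2*X (D(X) = (X + X) + (3/2 + √(8² + 5²)/2) = 2*X + (3/2 + √(64 + 25)/2) = 2*X + (3/2 + √89/2) = 3/2 + √89/2 + 2*X)
-156*D(-33 - 58) = -156*(3/2 + √89/2 + 2*(-33 - 58)) = -156*(3/2 + √89/2 + 2*(-91)) = -156*(3/2 + √89/2 - 182) = -156*(-361/2 + √89/2) = 28158 - 78*√89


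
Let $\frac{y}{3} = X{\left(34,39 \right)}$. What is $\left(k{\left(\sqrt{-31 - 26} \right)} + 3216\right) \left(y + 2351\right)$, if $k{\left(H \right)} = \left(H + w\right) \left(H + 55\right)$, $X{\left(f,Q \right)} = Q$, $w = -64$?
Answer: $-890948 - 22212 i \sqrt{57} \approx -8.9095 \cdot 10^{5} - 1.677 \cdot 10^{5} i$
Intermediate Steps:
$y = 117$ ($y = 3 \cdot 39 = 117$)
$k{\left(H \right)} = \left(-64 + H\right) \left(55 + H\right)$ ($k{\left(H \right)} = \left(H - 64\right) \left(H + 55\right) = \left(-64 + H\right) \left(55 + H\right)$)
$\left(k{\left(\sqrt{-31 - 26} \right)} + 3216\right) \left(y + 2351\right) = \left(\left(-3520 + \left(\sqrt{-31 - 26}\right)^{2} - 9 \sqrt{-31 - 26}\right) + 3216\right) \left(117 + 2351\right) = \left(\left(-3520 + \left(\sqrt{-57}\right)^{2} - 9 \sqrt{-57}\right) + 3216\right) 2468 = \left(\left(-3520 + \left(i \sqrt{57}\right)^{2} - 9 i \sqrt{57}\right) + 3216\right) 2468 = \left(\left(-3520 - 57 - 9 i \sqrt{57}\right) + 3216\right) 2468 = \left(\left(-3577 - 9 i \sqrt{57}\right) + 3216\right) 2468 = \left(-361 - 9 i \sqrt{57}\right) 2468 = -890948 - 22212 i \sqrt{57}$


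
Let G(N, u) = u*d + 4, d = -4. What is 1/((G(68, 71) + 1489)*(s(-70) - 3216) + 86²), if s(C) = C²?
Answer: 1/2043352 ≈ 4.8939e-7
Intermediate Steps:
G(N, u) = 4 - 4*u (G(N, u) = u*(-4) + 4 = -4*u + 4 = 4 - 4*u)
1/((G(68, 71) + 1489)*(s(-70) - 3216) + 86²) = 1/(((4 - 4*71) + 1489)*((-70)² - 3216) + 86²) = 1/(((4 - 284) + 1489)*(4900 - 3216) + 7396) = 1/((-280 + 1489)*1684 + 7396) = 1/(1209*1684 + 7396) = 1/(2035956 + 7396) = 1/2043352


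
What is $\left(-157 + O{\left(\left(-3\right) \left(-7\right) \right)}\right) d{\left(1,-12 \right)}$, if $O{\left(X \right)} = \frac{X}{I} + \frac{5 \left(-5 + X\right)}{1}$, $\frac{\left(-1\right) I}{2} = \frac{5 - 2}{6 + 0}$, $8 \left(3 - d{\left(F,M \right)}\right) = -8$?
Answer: $-392$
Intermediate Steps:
$d{\left(F,M \right)} = 4$ ($d{\left(F,M \right)} = 3 - -1 = 3 + 1 = 4$)
$I = -1$ ($I = - 2 \frac{5 - 2}{6 + 0} = - 2 \cdot \frac{3}{6} = - 2 \cdot 3 \cdot \frac{1}{6} = \left(-2\right) \frac{1}{2} = -1$)
$O{\left(X \right)} = -25 + 4 X$ ($O{\left(X \right)} = \frac{X}{-1} + \frac{5 \left(-5 + X\right)}{1} = X \left(-1\right) + \left(-25 + 5 X\right) 1 = - X + \left(-25 + 5 X\right) = -25 + 4 X$)
$\left(-157 + O{\left(\left(-3\right) \left(-7\right) \right)}\right) d{\left(1,-12 \right)} = \left(-157 - \left(25 - 4 \left(\left(-3\right) \left(-7\right)\right)\right)\right) 4 = \left(-157 + \left(-25 + 4 \cdot 21\right)\right) 4 = \left(-157 + \left(-25 + 84\right)\right) 4 = \left(-157 + 59\right) 4 = \left(-98\right) 4 = -392$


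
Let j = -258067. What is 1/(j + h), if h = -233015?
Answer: -1/491082 ≈ -2.0363e-6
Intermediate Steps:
1/(j + h) = 1/(-258067 - 233015) = 1/(-491082) = -1/491082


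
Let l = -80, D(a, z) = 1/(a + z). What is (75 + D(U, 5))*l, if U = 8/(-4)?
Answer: -18080/3 ≈ -6026.7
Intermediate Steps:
U = -2 (U = 8*(-¼) = -2)
(75 + D(U, 5))*l = (75 + 1/(-2 + 5))*(-80) = (75 + 1/3)*(-80) = (75 + ⅓)*(-80) = (226/3)*(-80) = -18080/3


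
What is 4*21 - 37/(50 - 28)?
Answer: 1811/22 ≈ 82.318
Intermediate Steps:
4*21 - 37/(50 - 28) = 84 - 37/22 = 1811/22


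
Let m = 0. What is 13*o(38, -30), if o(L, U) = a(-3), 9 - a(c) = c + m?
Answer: 156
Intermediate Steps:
a(c) = 9 - c (a(c) = 9 - (c + 0) = 9 - c)
o(L, U) = 12 (o(L, U) = 9 - 1*(-3) = 9 + 3 = 12)
13*o(38, -30) = 13*12 = 156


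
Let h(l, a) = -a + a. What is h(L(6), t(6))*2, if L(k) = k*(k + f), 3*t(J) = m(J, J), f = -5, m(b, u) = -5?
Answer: 0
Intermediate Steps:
t(J) = -5/3 (t(J) = (1/3)*(-5) = -5/3)
L(k) = k*(-5 + k) (L(k) = k*(k - 5) = k*(-5 + k))
h(l, a) = 0
h(L(6), t(6))*2 = 0*2 = 0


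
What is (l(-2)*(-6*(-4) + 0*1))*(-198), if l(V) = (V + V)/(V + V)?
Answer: -4752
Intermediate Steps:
l(V) = 1 (l(V) = (2*V)/((2*V)) = (2*V)*(1/(2*V)) = 1)
(l(-2)*(-6*(-4) + 0*1))*(-198) = (1*(-6*(-4) + 0*1))*(-198) = (1*(24 + 0))*(-198) = (1*24)*(-198) = 24*(-198) = -4752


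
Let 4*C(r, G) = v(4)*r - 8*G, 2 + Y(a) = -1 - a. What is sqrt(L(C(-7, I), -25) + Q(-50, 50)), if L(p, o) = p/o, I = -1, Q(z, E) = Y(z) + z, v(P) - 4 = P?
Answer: 3*I*sqrt(7)/5 ≈ 1.5875*I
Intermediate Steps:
Y(a) = -3 - a (Y(a) = -2 + (-1 - a) = -3 - a)
v(P) = 4 + P
Q(z, E) = -3 (Q(z, E) = (-3 - z) + z = -3)
C(r, G) = -2*G + 2*r (C(r, G) = ((4 + 4)*r - 8*G)/4 = (8*r - 8*G)/4 = (-8*G + 8*r)/4 = -2*G + 2*r)
sqrt(L(C(-7, I), -25) + Q(-50, 50)) = sqrt((-2*(-1) + 2*(-7))/(-25) - 3) = sqrt((2 - 14)*(-1/25) - 3) = sqrt(-12*(-1/25) - 3) = sqrt(12/25 - 3) = sqrt(-63/25) = 3*I*sqrt(7)/5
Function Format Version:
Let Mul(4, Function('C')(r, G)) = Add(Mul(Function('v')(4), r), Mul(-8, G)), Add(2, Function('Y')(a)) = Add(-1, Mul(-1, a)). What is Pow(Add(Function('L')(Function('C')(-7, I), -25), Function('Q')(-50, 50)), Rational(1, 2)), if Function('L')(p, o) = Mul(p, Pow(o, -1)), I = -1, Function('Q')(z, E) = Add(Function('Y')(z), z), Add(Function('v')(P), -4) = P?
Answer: Mul(Rational(3, 5), I, Pow(7, Rational(1, 2))) ≈ Mul(1.5875, I)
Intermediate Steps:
Function('Y')(a) = Add(-3, Mul(-1, a)) (Function('Y')(a) = Add(-2, Add(-1, Mul(-1, a))) = Add(-3, Mul(-1, a)))
Function('v')(P) = Add(4, P)
Function('Q')(z, E) = -3 (Function('Q')(z, E) = Add(Add(-3, Mul(-1, z)), z) = -3)
Function('C')(r, G) = Add(Mul(-2, G), Mul(2, r)) (Function('C')(r, G) = Mul(Rational(1, 4), Add(Mul(Add(4, 4), r), Mul(-8, G))) = Mul(Rational(1, 4), Add(Mul(8, r), Mul(-8, G))) = Mul(Rational(1, 4), Add(Mul(-8, G), Mul(8, r))) = Add(Mul(-2, G), Mul(2, r)))
Pow(Add(Function('L')(Function('C')(-7, I), -25), Function('Q')(-50, 50)), Rational(1, 2)) = Pow(Add(Mul(Add(Mul(-2, -1), Mul(2, -7)), Pow(-25, -1)), -3), Rational(1, 2)) = Pow(Add(Mul(Add(2, -14), Rational(-1, 25)), -3), Rational(1, 2)) = Pow(Add(Mul(-12, Rational(-1, 25)), -3), Rational(1, 2)) = Pow(Add(Rational(12, 25), -3), Rational(1, 2)) = Pow(Rational(-63, 25), Rational(1, 2)) = Mul(Rational(3, 5), I, Pow(7, Rational(1, 2)))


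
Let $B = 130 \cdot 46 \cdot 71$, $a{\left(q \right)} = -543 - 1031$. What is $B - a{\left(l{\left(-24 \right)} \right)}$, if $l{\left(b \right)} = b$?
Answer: $426154$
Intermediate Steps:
$a{\left(q \right)} = -1574$
$B = 424580$ ($B = 5980 \cdot 71 = 424580$)
$B - a{\left(l{\left(-24 \right)} \right)} = 424580 - -1574 = 424580 + 1574 = 426154$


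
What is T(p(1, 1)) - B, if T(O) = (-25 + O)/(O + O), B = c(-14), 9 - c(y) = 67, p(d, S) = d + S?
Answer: 209/4 ≈ 52.250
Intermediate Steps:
p(d, S) = S + d
c(y) = -58 (c(y) = 9 - 1*67 = 9 - 67 = -58)
B = -58
T(O) = (-25 + O)/(2*O) (T(O) = (-25 + O)/((2*O)) = (-25 + O)*(1/(2*O)) = (-25 + O)/(2*O))
T(p(1, 1)) - B = (-25 + (1 + 1))/(2*(1 + 1)) - 1*(-58) = (½)*(-25 + 2)/2 + 58 = (½)*(½)*(-23) + 58 = -23/4 + 58 = 209/4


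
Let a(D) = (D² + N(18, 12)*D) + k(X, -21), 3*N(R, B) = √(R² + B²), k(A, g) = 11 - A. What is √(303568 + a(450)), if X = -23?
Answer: √(506102 + 900*√13) ≈ 713.69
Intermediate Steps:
N(R, B) = √(B² + R²)/3 (N(R, B) = √(R² + B²)/3 = √(B² + R²)/3)
a(D) = 34 + D² + 2*D*√13 (a(D) = (D² + (√(12² + 18²)/3)*D) + (11 - 1*(-23)) = (D² + (√(144 + 324)/3)*D) + (11 + 23) = (D² + (√468/3)*D) + 34 = (D² + ((6*√13)/3)*D) + 34 = (D² + (2*√13)*D) + 34 = (D² + 2*D*√13) + 34 = 34 + D² + 2*D*√13)
√(303568 + a(450)) = √(303568 + (34 + 450² + 2*450*√13)) = √(303568 + (34 + 202500 + 900*√13)) = √(303568 + (202534 + 900*√13)) = √(506102 + 900*√13)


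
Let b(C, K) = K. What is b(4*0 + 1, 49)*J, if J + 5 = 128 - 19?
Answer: 5096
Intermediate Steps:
J = 104 (J = -5 + (128 - 19) = -5 + 109 = 104)
b(4*0 + 1, 49)*J = 49*104 = 5096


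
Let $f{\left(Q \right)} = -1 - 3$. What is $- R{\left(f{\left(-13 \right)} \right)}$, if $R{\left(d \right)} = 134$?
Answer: $-134$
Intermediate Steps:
$f{\left(Q \right)} = -4$
$- R{\left(f{\left(-13 \right)} \right)} = \left(-1\right) 134 = -134$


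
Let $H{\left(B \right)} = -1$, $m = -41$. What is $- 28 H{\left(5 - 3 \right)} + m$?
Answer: $-13$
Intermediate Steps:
$- 28 H{\left(5 - 3 \right)} + m = \left(-28\right) \left(-1\right) - 41 = 28 - 41 = -13$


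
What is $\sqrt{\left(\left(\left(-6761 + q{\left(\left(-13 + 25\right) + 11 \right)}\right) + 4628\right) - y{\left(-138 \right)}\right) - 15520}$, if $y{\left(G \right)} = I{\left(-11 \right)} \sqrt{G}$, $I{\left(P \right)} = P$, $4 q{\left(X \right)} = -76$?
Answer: $\sqrt{-17672 + 11 i \sqrt{138}} \approx 0.486 + 132.94 i$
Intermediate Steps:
$q{\left(X \right)} = -19$ ($q{\left(X \right)} = \frac{1}{4} \left(-76\right) = -19$)
$y{\left(G \right)} = - 11 \sqrt{G}$
$\sqrt{\left(\left(\left(-6761 + q{\left(\left(-13 + 25\right) + 11 \right)}\right) + 4628\right) - y{\left(-138 \right)}\right) - 15520} = \sqrt{\left(\left(\left(-6761 - 19\right) + 4628\right) - - 11 \sqrt{-138}\right) - 15520} = \sqrt{\left(\left(-6780 + 4628\right) - - 11 i \sqrt{138}\right) - 15520} = \sqrt{\left(-2152 - - 11 i \sqrt{138}\right) - 15520} = \sqrt{\left(-2152 + 11 i \sqrt{138}\right) - 15520} = \sqrt{-17672 + 11 i \sqrt{138}}$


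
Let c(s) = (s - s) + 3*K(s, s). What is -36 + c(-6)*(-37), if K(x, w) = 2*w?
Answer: 1296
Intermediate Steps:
c(s) = 6*s (c(s) = (s - s) + 3*(2*s) = 0 + 6*s = 6*s)
-36 + c(-6)*(-37) = -36 + (6*(-6))*(-37) = -36 - 36*(-37) = -36 + 1332 = 1296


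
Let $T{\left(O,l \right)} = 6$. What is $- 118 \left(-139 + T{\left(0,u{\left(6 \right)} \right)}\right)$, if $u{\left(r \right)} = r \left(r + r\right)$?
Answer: $15694$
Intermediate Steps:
$u{\left(r \right)} = 2 r^{2}$ ($u{\left(r \right)} = r 2 r = 2 r^{2}$)
$- 118 \left(-139 + T{\left(0,u{\left(6 \right)} \right)}\right) = - 118 \left(-139 + 6\right) = \left(-118\right) \left(-133\right) = 15694$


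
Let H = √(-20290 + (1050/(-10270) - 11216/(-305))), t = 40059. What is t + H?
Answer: 40059 + I*√1987178922424605/313235 ≈ 40059.0 + 142.31*I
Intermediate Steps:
H = I*√1987178922424605/313235 (H = √(-20290 + (1050*(-1/10270) - 11216*(-1/305))) = √(-20290 + (-105/1027 + 11216/305)) = √(-20290 + 11486807/313235) = √(-6344051343/313235) = I*√1987178922424605/313235 ≈ 142.31*I)
t + H = 40059 + I*√1987178922424605/313235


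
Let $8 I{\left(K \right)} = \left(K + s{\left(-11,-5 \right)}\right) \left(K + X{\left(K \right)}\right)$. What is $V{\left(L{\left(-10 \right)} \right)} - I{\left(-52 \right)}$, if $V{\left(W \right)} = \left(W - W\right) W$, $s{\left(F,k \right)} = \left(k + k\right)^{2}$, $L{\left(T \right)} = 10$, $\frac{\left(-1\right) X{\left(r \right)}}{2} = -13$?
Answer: $156$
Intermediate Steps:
$X{\left(r \right)} = 26$ ($X{\left(r \right)} = \left(-2\right) \left(-13\right) = 26$)
$s{\left(F,k \right)} = 4 k^{2}$ ($s{\left(F,k \right)} = \left(2 k\right)^{2} = 4 k^{2}$)
$V{\left(W \right)} = 0$ ($V{\left(W \right)} = 0 W = 0$)
$I{\left(K \right)} = \frac{\left(26 + K\right) \left(100 + K\right)}{8}$ ($I{\left(K \right)} = \frac{\left(K + 4 \left(-5\right)^{2}\right) \left(K + 26\right)}{8} = \frac{\left(K + 4 \cdot 25\right) \left(26 + K\right)}{8} = \frac{\left(K + 100\right) \left(26 + K\right)}{8} = \frac{\left(100 + K\right) \left(26 + K\right)}{8} = \frac{\left(26 + K\right) \left(100 + K\right)}{8}$)
$V{\left(L{\left(-10 \right)} \right)} - I{\left(-52 \right)} = 0 - \left(325 + \frac{\left(-52\right)^{2}}{8} + \frac{63}{4} \left(-52\right)\right) = 0 - \left(325 + \frac{1}{8} \cdot 2704 - 819\right) = 0 - \left(325 + 338 - 819\right) = 0 - -156 = 0 + 156 = 156$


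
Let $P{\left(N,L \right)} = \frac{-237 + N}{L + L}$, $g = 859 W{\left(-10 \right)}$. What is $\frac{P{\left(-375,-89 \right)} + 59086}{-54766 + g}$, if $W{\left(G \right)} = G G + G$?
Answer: $\frac{328685}{125401} \approx 2.6211$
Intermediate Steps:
$W{\left(G \right)} = G + G^{2}$ ($W{\left(G \right)} = G^{2} + G = G + G^{2}$)
$g = 77310$ ($g = 859 \left(- 10 \left(1 - 10\right)\right) = 859 \left(\left(-10\right) \left(-9\right)\right) = 859 \cdot 90 = 77310$)
$P{\left(N,L \right)} = \frac{-237 + N}{2 L}$
$\frac{P{\left(-375,-89 \right)} + 59086}{-54766 + g} = \frac{\frac{-237 - 375}{2 \left(-89\right)} + 59086}{-54766 + 77310} = \frac{\frac{1}{2} \left(- \frac{1}{89}\right) \left(-612\right) + 59086}{22544} = \left(\frac{306}{89} + 59086\right) \frac{1}{22544} = \frac{5258960}{89} \cdot \frac{1}{22544} = \frac{328685}{125401}$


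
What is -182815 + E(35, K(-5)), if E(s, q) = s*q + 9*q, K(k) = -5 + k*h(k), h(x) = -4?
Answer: -182155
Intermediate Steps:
K(k) = -5 - 4*k (K(k) = -5 + k*(-4) = -5 - 4*k)
E(s, q) = 9*q + q*s (E(s, q) = q*s + 9*q = 9*q + q*s)
-182815 + E(35, K(-5)) = -182815 + (-5 - 4*(-5))*(9 + 35) = -182815 + (-5 + 20)*44 = -182815 + 15*44 = -182815 + 660 = -182155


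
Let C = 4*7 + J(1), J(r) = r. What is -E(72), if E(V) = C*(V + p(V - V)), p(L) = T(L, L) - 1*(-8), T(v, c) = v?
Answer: -2320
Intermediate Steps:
p(L) = 8 + L (p(L) = L - 1*(-8) = L + 8 = 8 + L)
C = 29 (C = 4*7 + 1 = 28 + 1 = 29)
E(V) = 232 + 29*V (E(V) = 29*(V + (8 + (V - V))) = 29*(V + (8 + 0)) = 29*(V + 8) = 29*(8 + V) = 232 + 29*V)
-E(72) = -(232 + 29*72) = -(232 + 2088) = -1*2320 = -2320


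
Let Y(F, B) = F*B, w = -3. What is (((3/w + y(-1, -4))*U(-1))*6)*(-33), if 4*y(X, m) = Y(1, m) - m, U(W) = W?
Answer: -198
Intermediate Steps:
Y(F, B) = B*F
y(X, m) = 0 (y(X, m) = (m*1 - m)/4 = (m - m)/4 = (1/4)*0 = 0)
(((3/w + y(-1, -4))*U(-1))*6)*(-33) = (((3/(-3) + 0)*(-1))*6)*(-33) = (((3*(-1/3) + 0)*(-1))*6)*(-33) = (((-1 + 0)*(-1))*6)*(-33) = (-1*(-1)*6)*(-33) = (1*6)*(-33) = 6*(-33) = -198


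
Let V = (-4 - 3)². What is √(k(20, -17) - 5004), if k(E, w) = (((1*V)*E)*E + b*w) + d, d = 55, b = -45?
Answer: 2*√3854 ≈ 124.16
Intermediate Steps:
V = 49 (V = (-7)² = 49)
k(E, w) = 55 - 45*w + 49*E² (k(E, w) = (((1*49)*E)*E - 45*w) + 55 = ((49*E)*E - 45*w) + 55 = (49*E² - 45*w) + 55 = (-45*w + 49*E²) + 55 = 55 - 45*w + 49*E²)
√(k(20, -17) - 5004) = √((55 - 45*(-17) + 49*20²) - 5004) = √((55 + 765 + 49*400) - 5004) = √((55 + 765 + 19600) - 5004) = √(20420 - 5004) = √15416 = 2*√3854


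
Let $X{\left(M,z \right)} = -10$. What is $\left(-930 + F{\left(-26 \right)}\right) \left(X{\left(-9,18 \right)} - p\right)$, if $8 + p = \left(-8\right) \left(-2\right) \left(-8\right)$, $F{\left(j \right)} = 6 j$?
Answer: $-136836$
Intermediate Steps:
$p = -136$ ($p = -8 + \left(-8\right) \left(-2\right) \left(-8\right) = -8 + 16 \left(-8\right) = -8 - 128 = -136$)
$\left(-930 + F{\left(-26 \right)}\right) \left(X{\left(-9,18 \right)} - p\right) = \left(-930 + 6 \left(-26\right)\right) \left(-10 - -136\right) = \left(-930 - 156\right) \left(-10 + 136\right) = \left(-1086\right) 126 = -136836$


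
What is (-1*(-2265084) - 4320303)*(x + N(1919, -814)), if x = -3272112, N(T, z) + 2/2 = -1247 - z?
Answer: 6725798717574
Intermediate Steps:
N(T, z) = -1248 - z (N(T, z) = -1 + (-1247 - z) = -1248 - z)
(-1*(-2265084) - 4320303)*(x + N(1919, -814)) = (-1*(-2265084) - 4320303)*(-3272112 + (-1248 - 1*(-814))) = (2265084 - 4320303)*(-3272112 + (-1248 + 814)) = -2055219*(-3272112 - 434) = -2055219*(-3272546) = 6725798717574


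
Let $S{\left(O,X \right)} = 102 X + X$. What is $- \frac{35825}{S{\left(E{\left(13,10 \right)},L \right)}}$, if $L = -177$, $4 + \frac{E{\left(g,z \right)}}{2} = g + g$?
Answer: $\frac{35825}{18231} \approx 1.9651$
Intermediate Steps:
$E{\left(g,z \right)} = -8 + 4 g$ ($E{\left(g,z \right)} = -8 + 2 \left(g + g\right) = -8 + 2 \cdot 2 g = -8 + 4 g$)
$S{\left(O,X \right)} = 103 X$
$- \frac{35825}{S{\left(E{\left(13,10 \right)},L \right)}} = - \frac{35825}{103 \left(-177\right)} = - \frac{35825}{-18231} = \left(-35825\right) \left(- \frac{1}{18231}\right) = \frac{35825}{18231}$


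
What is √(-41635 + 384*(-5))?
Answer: I*√43555 ≈ 208.7*I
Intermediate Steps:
√(-41635 + 384*(-5)) = √(-41635 - 1920) = √(-43555) = I*√43555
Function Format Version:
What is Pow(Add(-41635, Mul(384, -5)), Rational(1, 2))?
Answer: Mul(I, Pow(43555, Rational(1, 2))) ≈ Mul(208.70, I)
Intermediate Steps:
Pow(Add(-41635, Mul(384, -5)), Rational(1, 2)) = Pow(Add(-41635, -1920), Rational(1, 2)) = Pow(-43555, Rational(1, 2)) = Mul(I, Pow(43555, Rational(1, 2)))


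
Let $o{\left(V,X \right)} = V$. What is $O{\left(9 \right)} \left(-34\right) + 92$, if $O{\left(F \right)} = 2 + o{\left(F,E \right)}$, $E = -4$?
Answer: $-282$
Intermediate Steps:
$O{\left(F \right)} = 2 + F$
$O{\left(9 \right)} \left(-34\right) + 92 = \left(2 + 9\right) \left(-34\right) + 92 = 11 \left(-34\right) + 92 = -374 + 92 = -282$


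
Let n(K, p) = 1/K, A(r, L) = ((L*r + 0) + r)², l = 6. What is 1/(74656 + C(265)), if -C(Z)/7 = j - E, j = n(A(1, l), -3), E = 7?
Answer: 7/522934 ≈ 1.3386e-5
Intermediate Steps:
A(r, L) = (r + L*r)² (A(r, L) = (L*r + r)² = (r + L*r)²)
j = 1/49 (j = 1/(1²*(1 + 6)²) = 1/(1*7²) = 1/(1*49) = 1/49 ≈ 0.020408)
C(Z) = 342/7 (C(Z) = -7*(1/49 - 1*7) = -7*(1/49 - 7) = -7*(-342/49) = 342/7)
1/(74656 + C(265)) = 1/(74656 + 342/7) = 1/(522934/7) = 7/522934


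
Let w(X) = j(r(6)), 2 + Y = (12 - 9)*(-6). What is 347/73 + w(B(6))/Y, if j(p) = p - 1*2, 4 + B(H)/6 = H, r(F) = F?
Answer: 1662/365 ≈ 4.5534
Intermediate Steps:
B(H) = -24 + 6*H
j(p) = -2 + p (j(p) = p - 2 = -2 + p)
Y = -20 (Y = -2 + (12 - 9)*(-6) = -2 + 3*(-6) = -2 - 18 = -20)
w(X) = 4 (w(X) = -2 + 6 = 4)
347/73 + w(B(6))/Y = 347/73 + 4/(-20) = 347*(1/73) + 4*(-1/20) = 347/73 - ⅕ = 1662/365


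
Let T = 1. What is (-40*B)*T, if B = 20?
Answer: -800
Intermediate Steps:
(-40*B)*T = -40*20*1 = -800*1 = -800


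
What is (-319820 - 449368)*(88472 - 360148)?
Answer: 208969919088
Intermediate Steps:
(-319820 - 449368)*(88472 - 360148) = -769188*(-271676) = 208969919088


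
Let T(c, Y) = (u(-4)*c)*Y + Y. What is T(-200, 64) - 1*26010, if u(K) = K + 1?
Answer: 12454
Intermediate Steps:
u(K) = 1 + K
T(c, Y) = Y - 3*Y*c (T(c, Y) = ((1 - 4)*c)*Y + Y = (-3*c)*Y + Y = -3*Y*c + Y = Y - 3*Y*c)
T(-200, 64) - 1*26010 = 64*(1 - 3*(-200)) - 1*26010 = 64*(1 + 600) - 26010 = 64*601 - 26010 = 38464 - 26010 = 12454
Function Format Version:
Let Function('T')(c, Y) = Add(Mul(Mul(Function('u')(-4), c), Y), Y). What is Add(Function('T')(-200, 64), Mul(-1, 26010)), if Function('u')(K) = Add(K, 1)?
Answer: 12454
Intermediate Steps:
Function('u')(K) = Add(1, K)
Function('T')(c, Y) = Add(Y, Mul(-3, Y, c)) (Function('T')(c, Y) = Add(Mul(Mul(Add(1, -4), c), Y), Y) = Add(Mul(Mul(-3, c), Y), Y) = Add(Mul(-3, Y, c), Y) = Add(Y, Mul(-3, Y, c)))
Add(Function('T')(-200, 64), Mul(-1, 26010)) = Add(Mul(64, Add(1, Mul(-3, -200))), Mul(-1, 26010)) = Add(Mul(64, Add(1, 600)), -26010) = Add(Mul(64, 601), -26010) = Add(38464, -26010) = 12454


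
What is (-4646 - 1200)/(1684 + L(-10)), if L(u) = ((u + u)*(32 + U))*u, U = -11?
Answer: -2923/2942 ≈ -0.99354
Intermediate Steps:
L(u) = 42*u**2 (L(u) = ((u + u)*(32 - 11))*u = ((2*u)*21)*u = (42*u)*u = 42*u**2)
(-4646 - 1200)/(1684 + L(-10)) = (-4646 - 1200)/(1684 + 42*(-10)**2) = -5846/(1684 + 42*100) = -5846/(1684 + 4200) = -5846/5884 = -5846*1/5884 = -2923/2942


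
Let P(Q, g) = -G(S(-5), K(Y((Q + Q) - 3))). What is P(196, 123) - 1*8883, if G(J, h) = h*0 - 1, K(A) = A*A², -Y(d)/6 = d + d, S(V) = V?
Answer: -8882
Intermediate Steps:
Y(d) = -12*d (Y(d) = -6*(d + d) = -12*d)
K(A) = A³
G(J, h) = -1 (G(J, h) = 0 - 1 = -1)
P(Q, g) = 1 (P(Q, g) = -1*(-1) = 1)
P(196, 123) - 1*8883 = 1 - 1*8883 = 1 - 8883 = -8882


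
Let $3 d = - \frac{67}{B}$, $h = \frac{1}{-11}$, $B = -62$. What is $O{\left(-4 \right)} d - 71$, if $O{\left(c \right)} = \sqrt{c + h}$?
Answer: $-71 + \frac{67 i \sqrt{55}}{682} \approx -71.0 + 0.72857 i$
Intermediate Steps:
$h = - \frac{1}{11} \approx -0.090909$
$O{\left(c \right)} = \sqrt{- \frac{1}{11} + c}$ ($O{\left(c \right)} = \sqrt{c - \frac{1}{11}} = \sqrt{- \frac{1}{11} + c}$)
$d = \frac{67}{186}$ ($d = \frac{\left(-67\right) \frac{1}{-62}}{3} = \frac{\left(-67\right) \left(- \frac{1}{62}\right)}{3} = \frac{1}{3} \cdot \frac{67}{62} = \frac{67}{186} \approx 0.36022$)
$O{\left(-4 \right)} d - 71 = \frac{\sqrt{-11 + 121 \left(-4\right)}}{11} \cdot \frac{67}{186} - 71 = \frac{\sqrt{-11 - 484}}{11} \cdot \frac{67}{186} - 71 = \frac{\sqrt{-495}}{11} \cdot \frac{67}{186} - 71 = \frac{3 i \sqrt{55}}{11} \cdot \frac{67}{186} - 71 = \frac{67 i \sqrt{55}}{682} - 71 = -71 + \frac{67 i \sqrt{55}}{682}$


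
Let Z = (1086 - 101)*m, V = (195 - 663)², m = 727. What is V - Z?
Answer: -497071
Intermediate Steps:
V = 219024 (V = (-468)² = 219024)
Z = 716095 (Z = (1086 - 101)*727 = 985*727 = 716095)
V - Z = 219024 - 1*716095 = 219024 - 716095 = -497071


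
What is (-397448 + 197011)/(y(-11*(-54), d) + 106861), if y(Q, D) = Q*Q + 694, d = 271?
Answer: -200437/460391 ≈ -0.43536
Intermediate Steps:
y(Q, D) = 694 + Q**2 (y(Q, D) = Q**2 + 694 = 694 + Q**2)
(-397448 + 197011)/(y(-11*(-54), d) + 106861) = (-397448 + 197011)/((694 + (-11*(-54))**2) + 106861) = -200437/((694 + 594**2) + 106861) = -200437/((694 + 352836) + 106861) = -200437/(353530 + 106861) = -200437/460391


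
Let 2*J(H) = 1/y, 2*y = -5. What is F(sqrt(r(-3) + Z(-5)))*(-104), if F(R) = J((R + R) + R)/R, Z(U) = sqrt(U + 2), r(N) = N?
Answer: 104/(5*sqrt(-3 + I*sqrt(3))) ≈ 2.8924 - 10.795*I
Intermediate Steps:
y = -5/2 (y = (1/2)*(-5) = -5/2 ≈ -2.5000)
Z(U) = sqrt(2 + U)
J(H) = -1/5 (J(H) = 1/(2*(-5/2)) = (1/2)*(-2/5) = -1/5)
F(R) = -1/(5*R)
F(sqrt(r(-3) + Z(-5)))*(-104) = -1/(5*sqrt(-3 + sqrt(2 - 5)))*(-104) = -1/(5*sqrt(-3 + sqrt(-3)))*(-104) = -1/(5*sqrt(-3 + I*sqrt(3)))*(-104) = 104/(5*sqrt(-3 + I*sqrt(3)))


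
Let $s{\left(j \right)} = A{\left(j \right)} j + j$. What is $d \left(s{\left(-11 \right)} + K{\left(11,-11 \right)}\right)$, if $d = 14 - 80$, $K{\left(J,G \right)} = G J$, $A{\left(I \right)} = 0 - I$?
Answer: $16698$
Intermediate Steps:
$A{\left(I \right)} = - I$
$s{\left(j \right)} = j - j^{2}$ ($s{\left(j \right)} = - j j + j = - j^{2} + j = j - j^{2}$)
$d = -66$ ($d = 14 - 80 = -66$)
$d \left(s{\left(-11 \right)} + K{\left(11,-11 \right)}\right) = - 66 \left(- 11 \left(1 - -11\right) - 121\right) = - 66 \left(- 11 \left(1 + 11\right) - 121\right) = - 66 \left(\left(-11\right) 12 - 121\right) = - 66 \left(-132 - 121\right) = \left(-66\right) \left(-253\right) = 16698$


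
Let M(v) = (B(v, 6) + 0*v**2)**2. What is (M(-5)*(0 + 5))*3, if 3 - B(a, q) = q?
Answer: 135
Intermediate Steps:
B(a, q) = 3 - q
M(v) = 9 (M(v) = ((3 - 1*6) + 0*v**2)**2 = ((3 - 6) + 0)**2 = (-3 + 0)**2 = (-3)**2 = 9)
(M(-5)*(0 + 5))*3 = (9*(0 + 5))*3 = (9*5)*3 = 45*3 = 135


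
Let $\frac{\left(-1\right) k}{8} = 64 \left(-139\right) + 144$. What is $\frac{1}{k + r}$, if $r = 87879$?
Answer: $\frac{1}{157895} \approx 6.3333 \cdot 10^{-6}$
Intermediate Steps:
$k = 70016$ ($k = - 8 \left(64 \left(-139\right) + 144\right) = - 8 \left(-8896 + 144\right) = \left(-8\right) \left(-8752\right) = 70016$)
$\frac{1}{k + r} = \frac{1}{70016 + 87879} = \frac{1}{157895}$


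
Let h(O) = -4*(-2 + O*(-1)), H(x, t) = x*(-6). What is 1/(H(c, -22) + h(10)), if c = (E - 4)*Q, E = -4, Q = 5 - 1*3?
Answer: 1/144 ≈ 0.0069444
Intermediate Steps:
Q = 2 (Q = 5 - 3 = 2)
c = -16 (c = (-4 - 4)*2 = -8*2 = -16)
H(x, t) = -6*x
h(O) = 8 + 4*O (h(O) = -4*(-2 - O) = 8 + 4*O)
1/(H(c, -22) + h(10)) = 1/(-6*(-16) + (8 + 4*10)) = 1/(96 + (8 + 40)) = 1/(96 + 48) = 1/144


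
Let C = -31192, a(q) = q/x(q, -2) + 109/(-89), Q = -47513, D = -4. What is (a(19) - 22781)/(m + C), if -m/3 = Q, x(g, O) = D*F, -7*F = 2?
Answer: -16209107/79279064 ≈ -0.20446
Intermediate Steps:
F = -2/7 (F = -⅐*2 = -2/7 ≈ -0.28571)
x(g, O) = 8/7 (x(g, O) = -4*(-2/7) = 8/7)
m = 142539 (m = -3*(-47513) = 142539)
a(q) = -109/89 + 7*q/8 (a(q) = q/(8/7) + 109/(-89) = q*(7/8) + 109*(-1/89) = 7*q/8 - 109/89 = -109/89 + 7*q/8)
(a(19) - 22781)/(m + C) = ((-109/89 + (7/8)*19) - 22781)/(142539 - 31192) = ((-109/89 + 133/8) - 22781)/111347 = (10965/712 - 22781)*(1/111347) = -16209107/712*1/111347 = -16209107/79279064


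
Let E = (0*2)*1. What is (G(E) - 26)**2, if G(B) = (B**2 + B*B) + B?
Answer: 676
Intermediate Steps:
E = 0 (E = 0*1 = 0)
G(B) = B + 2*B**2 (G(B) = (B**2 + B**2) + B = 2*B**2 + B = B + 2*B**2)
(G(E) - 26)**2 = (0*(1 + 2*0) - 26)**2 = (0*(1 + 0) - 26)**2 = (0*1 - 26)**2 = (0 - 26)**2 = (-26)**2 = 676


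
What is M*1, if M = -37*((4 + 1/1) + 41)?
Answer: -1702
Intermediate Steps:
M = -1702 (M = -37*((4 + 1) + 41) = -37*(5 + 41) = -37*46 = -1702)
M*1 = -1702*1 = -1702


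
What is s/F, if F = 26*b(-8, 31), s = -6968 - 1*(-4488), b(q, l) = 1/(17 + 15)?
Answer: -39680/13 ≈ -3052.3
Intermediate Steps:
b(q, l) = 1/32
s = -2480 (s = -6968 + 4488 = -2480)
F = 13/16 (F = 26*(1/32) = 13/16 ≈ 0.81250)
s/F = -2480/13/16 = -2480*16/13 = -39680/13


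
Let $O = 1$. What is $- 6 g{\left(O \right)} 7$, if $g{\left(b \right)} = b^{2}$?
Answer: $-42$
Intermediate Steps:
$- 6 g{\left(O \right)} 7 = - 6 \cdot 1^{2} \cdot 7 = \left(-6\right) 1 \cdot 7 = \left(-6\right) 7 = -42$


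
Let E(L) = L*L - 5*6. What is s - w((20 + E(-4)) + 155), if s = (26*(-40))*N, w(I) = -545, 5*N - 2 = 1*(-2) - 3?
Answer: 1169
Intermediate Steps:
E(L) = -30 + L**2 (E(L) = L**2 - 30 = -30 + L**2)
N = -3/5 (N = 2/5 + (1*(-2) - 3)/5 = 2/5 + (-2 - 3)/5 = 2/5 + (1/5)*(-5) = 2/5 - 1 = -3/5 ≈ -0.60000)
s = 624 (s = (26*(-40))*(-3/5) = -1040*(-3/5) = 624)
s - w((20 + E(-4)) + 155) = 624 - 1*(-545) = 624 + 545 = 1169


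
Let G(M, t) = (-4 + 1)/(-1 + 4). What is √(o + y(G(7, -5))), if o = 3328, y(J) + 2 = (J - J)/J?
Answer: √3326 ≈ 57.672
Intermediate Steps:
G(M, t) = -1 (G(M, t) = -3/3 = -3*⅓ = -1)
y(J) = -2 (y(J) = -2 + (J - J)/J = -2 + 0/J = -2 + 0 = -2)
√(o + y(G(7, -5))) = √(3328 - 2) = √3326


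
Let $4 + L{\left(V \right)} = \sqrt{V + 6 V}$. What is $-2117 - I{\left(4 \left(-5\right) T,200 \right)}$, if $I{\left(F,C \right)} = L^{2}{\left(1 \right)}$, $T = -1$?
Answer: $-2140 + 8 \sqrt{7} \approx -2118.8$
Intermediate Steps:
$L{\left(V \right)} = -4 + \sqrt{7} \sqrt{V}$ ($L{\left(V \right)} = -4 + \sqrt{V + 6 V} = -4 + \sqrt{7 V} = -4 + \sqrt{7} \sqrt{V}$)
$I{\left(F,C \right)} = \left(-4 + \sqrt{7}\right)^{2}$ ($I{\left(F,C \right)} = \left(-4 + \sqrt{7} \sqrt{1}\right)^{2} = \left(-4 + \sqrt{7} \cdot 1\right)^{2} = \left(-4 + \sqrt{7}\right)^{2}$)
$-2117 - I{\left(4 \left(-5\right) T,200 \right)} = -2117 - \left(4 - \sqrt{7}\right)^{2}$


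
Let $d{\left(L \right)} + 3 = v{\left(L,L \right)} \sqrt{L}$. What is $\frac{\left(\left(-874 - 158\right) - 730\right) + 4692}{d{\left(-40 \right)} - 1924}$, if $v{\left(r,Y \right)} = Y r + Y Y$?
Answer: $- \frac{5646110}{413313329} - \frac{18752000 i \sqrt{10}}{413313329} \approx -0.013661 - 0.14347 i$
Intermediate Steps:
$v{\left(r,Y \right)} = Y^{2} + Y r$ ($v{\left(r,Y \right)} = Y r + Y^{2} = Y^{2} + Y r$)
$d{\left(L \right)} = -3 + 2 L^{\frac{5}{2}}$ ($d{\left(L \right)} = -3 + L \left(L + L\right) \sqrt{L} = -3 + L 2 L \sqrt{L} = -3 + 2 L^{2} \sqrt{L} = -3 + 2 L^{\frac{5}{2}}$)
$\frac{\left(\left(-874 - 158\right) - 730\right) + 4692}{d{\left(-40 \right)} - 1924} = \frac{\left(\left(-874 - 158\right) - 730\right) + 4692}{\left(-3 + 2 \left(-40\right)^{\frac{5}{2}}\right) - 1924} = \frac{\left(-1032 - 730\right) + 4692}{\left(-3 + 2 \cdot 3200 i \sqrt{10}\right) - 1924} = \frac{-1762 + 4692}{\left(-3 + 6400 i \sqrt{10}\right) - 1924} = \frac{2930}{-1927 + 6400 i \sqrt{10}}$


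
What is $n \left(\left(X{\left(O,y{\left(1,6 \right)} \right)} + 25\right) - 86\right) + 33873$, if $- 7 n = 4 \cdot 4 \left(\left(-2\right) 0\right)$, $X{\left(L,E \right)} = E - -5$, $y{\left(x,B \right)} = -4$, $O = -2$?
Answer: $33873$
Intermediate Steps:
$X{\left(L,E \right)} = 5 + E$ ($X{\left(L,E \right)} = E + 5 = 5 + E$)
$n = 0$ ($n = - \frac{4 \cdot 4 \left(\left(-2\right) 0\right)}{7} = - \frac{16 \cdot 0}{7} = \left(- \frac{1}{7}\right) 0 = 0$)
$n \left(\left(X{\left(O,y{\left(1,6 \right)} \right)} + 25\right) - 86\right) + 33873 = 0 \left(\left(\left(5 - 4\right) + 25\right) - 86\right) + 33873 = 0 \left(\left(1 + 25\right) - 86\right) + 33873 = 0 \left(26 - 86\right) + 33873 = 0 \left(-60\right) + 33873 = 0 + 33873 = 33873$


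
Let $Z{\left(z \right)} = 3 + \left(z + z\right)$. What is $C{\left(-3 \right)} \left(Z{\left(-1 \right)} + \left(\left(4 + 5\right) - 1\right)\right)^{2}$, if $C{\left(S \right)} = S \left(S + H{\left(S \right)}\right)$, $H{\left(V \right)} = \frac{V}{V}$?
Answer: $486$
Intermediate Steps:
$Z{\left(z \right)} = 3 + 2 z$
$H{\left(V \right)} = 1$
$C{\left(S \right)} = S \left(1 + S\right)$ ($C{\left(S \right)} = S \left(S + 1\right) = S \left(1 + S\right)$)
$C{\left(-3 \right)} \left(Z{\left(-1 \right)} + \left(\left(4 + 5\right) - 1\right)\right)^{2} = - 3 \left(1 - 3\right) \left(\left(3 + 2 \left(-1\right)\right) + \left(\left(4 + 5\right) - 1\right)\right)^{2} = \left(-3\right) \left(-2\right) \left(\left(3 - 2\right) + \left(9 - 1\right)\right)^{2} = 6 \left(1 + 8\right)^{2} = 6 \cdot 9^{2} = 6 \cdot 81 = 486$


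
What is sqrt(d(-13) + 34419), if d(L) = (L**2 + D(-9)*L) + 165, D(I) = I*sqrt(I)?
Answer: sqrt(34753 + 351*I) ≈ 186.42 + 0.9414*I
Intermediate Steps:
D(I) = I**(3/2)
d(L) = 165 + L**2 - 27*I*L (d(L) = (L**2 + (-9)**(3/2)*L) + 165 = (L**2 + (-27*I)*L) + 165 = (L**2 - 27*I*L) + 165 = 165 + L**2 - 27*I*L)
sqrt(d(-13) + 34419) = sqrt((165 + (-13)**2 - 27*I*(-13)) + 34419) = sqrt((165 + 169 + 351*I) + 34419) = sqrt((334 + 351*I) + 34419) = sqrt(34753 + 351*I)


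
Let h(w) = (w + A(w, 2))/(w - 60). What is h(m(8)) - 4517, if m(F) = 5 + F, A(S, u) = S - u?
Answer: -212323/47 ≈ -4517.5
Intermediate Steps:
h(w) = (-2 + 2*w)/(-60 + w) (h(w) = (w + (w - 1*2))/(w - 60) = (w + (w - 2))/(-60 + w) = (w + (-2 + w))/(-60 + w) = (-2 + 2*w)/(-60 + w))
h(m(8)) - 4517 = 2*(-1 + (5 + 8))/(-60 + (5 + 8)) - 4517 = 2*(-1 + 13)/(-60 + 13) - 4517 = 2*12/(-47) - 4517 = 2*(-1/47)*12 - 4517 = -24/47 - 4517 = -212323/47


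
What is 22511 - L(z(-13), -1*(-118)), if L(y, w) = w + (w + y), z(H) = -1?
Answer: 22276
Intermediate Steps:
L(y, w) = y + 2*w
22511 - L(z(-13), -1*(-118)) = 22511 - (-1 + 2*(-1*(-118))) = 22511 - (-1 + 2*118) = 22511 - (-1 + 236) = 22511 - 1*235 = 22511 - 235 = 22276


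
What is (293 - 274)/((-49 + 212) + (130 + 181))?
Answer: 19/474 ≈ 0.040084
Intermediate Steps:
(293 - 274)/((-49 + 212) + (130 + 181)) = 19/(163 + 311) = 19/474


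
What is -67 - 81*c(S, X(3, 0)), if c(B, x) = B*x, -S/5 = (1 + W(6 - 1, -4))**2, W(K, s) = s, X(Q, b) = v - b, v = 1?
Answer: 3578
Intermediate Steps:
X(Q, b) = 1 - b
S = -45 (S = -5*(1 - 4)**2 = -5*(-3)**2 = -5*9 = -45)
-67 - 81*c(S, X(3, 0)) = -67 - (-3645)*(1 - 1*0) = -67 - (-3645)*(1 + 0) = -67 - (-3645) = -67 - 81*(-45) = -67 + 3645 = 3578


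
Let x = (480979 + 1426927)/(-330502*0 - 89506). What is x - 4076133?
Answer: -182420134102/44753 ≈ -4.0762e+6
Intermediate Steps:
x = -953953/44753 (x = 1907906/(0 - 89506) = 1907906/(-89506) = 1907906*(-1/89506) = -953953/44753 ≈ -21.316)
x - 4076133 = -953953/44753 - 4076133 = -182420134102/44753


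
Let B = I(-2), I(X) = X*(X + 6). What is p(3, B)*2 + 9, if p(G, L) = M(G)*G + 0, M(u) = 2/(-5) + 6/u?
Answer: 93/5 ≈ 18.600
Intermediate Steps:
M(u) = -⅖ + 6/u (M(u) = 2*(-⅕) + 6/u = -⅖ + 6/u)
I(X) = X*(6 + X)
B = -8 (B = -2*(6 - 2) = -2*4 = -8)
p(G, L) = G*(-⅖ + 6/G) (p(G, L) = (-⅖ + 6/G)*G + 0 = G*(-⅖ + 6/G) + 0 = G*(-⅖ + 6/G))
p(3, B)*2 + 9 = (6 - ⅖*3)*2 + 9 = (6 - 6/5)*2 + 9 = (24/5)*2 + 9 = 48/5 + 9 = 93/5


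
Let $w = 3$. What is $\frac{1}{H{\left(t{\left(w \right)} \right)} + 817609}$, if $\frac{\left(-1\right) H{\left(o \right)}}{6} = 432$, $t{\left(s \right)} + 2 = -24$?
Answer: $\frac{1}{815017} \approx 1.227 \cdot 10^{-6}$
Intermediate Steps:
$t{\left(s \right)} = -26$ ($t{\left(s \right)} = -2 - 24 = -26$)
$H{\left(o \right)} = -2592$ ($H{\left(o \right)} = \left(-6\right) 432 = -2592$)
$\frac{1}{H{\left(t{\left(w \right)} \right)} + 817609} = \frac{1}{-2592 + 817609} = \frac{1}{815017}$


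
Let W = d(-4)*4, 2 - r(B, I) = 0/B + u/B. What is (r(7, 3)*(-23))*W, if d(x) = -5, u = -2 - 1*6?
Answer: 10120/7 ≈ 1445.7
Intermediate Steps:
u = -8 (u = -2 - 6 = -8)
r(B, I) = 2 + 8/B (r(B, I) = 2 - (0/B - 8/B) = 2 - (0 - 8/B) = 2 - (-8)/B = 2 + 8/B)
W = -20 (W = -5*4 = -20)
(r(7, 3)*(-23))*W = ((2 + 8/7)*(-23))*(-20) = ((22/7)*(-23))*(-20) = -506/7*(-20) = 10120/7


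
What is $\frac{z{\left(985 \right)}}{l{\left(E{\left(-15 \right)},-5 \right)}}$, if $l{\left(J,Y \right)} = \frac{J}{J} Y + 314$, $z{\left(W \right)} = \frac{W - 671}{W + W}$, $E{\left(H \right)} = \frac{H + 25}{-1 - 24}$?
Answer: $\frac{157}{304365} \approx 0.00051583$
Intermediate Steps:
$E{\left(H \right)} = -1 - \frac{H}{25}$ ($E{\left(H \right)} = \frac{25 + H}{-25} = - \frac{25 + H}{25} = -1 - \frac{H}{25}$)
$z{\left(W \right)} = \frac{-671 + W}{2 W}$
$l{\left(J,Y \right)} = 314 + Y$ ($l{\left(J,Y \right)} = 1 Y + 314 = Y + 314 = 314 + Y$)
$\frac{z{\left(985 \right)}}{l{\left(E{\left(-15 \right)},-5 \right)}} = \frac{\frac{1}{2} \cdot \frac{1}{985} \left(-671 + 985\right)}{314 - 5} = \frac{\frac{1}{2} \cdot \frac{1}{985} \cdot 314}{309} = \frac{157}{985} \cdot \frac{1}{309} = \frac{157}{304365}$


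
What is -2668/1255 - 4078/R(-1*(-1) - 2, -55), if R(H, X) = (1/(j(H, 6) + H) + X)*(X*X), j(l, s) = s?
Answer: -43715647/20804135 ≈ -2.1013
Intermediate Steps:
R(H, X) = X**2*(X + 1/(6 + H)) (R(H, X) = (1/(6 + H) + X)*(X*X) = (X + 1/(6 + H))*X**2 = X**2*(X + 1/(6 + H)))
-2668/1255 - 4078/R(-1*(-1) - 2, -55) = -2668/1255 - 4078*(6 + (-1*(-1) - 2))/(3025*(1 + 6*(-55) + (-1*(-1) - 2)*(-55))) = -2668*1/1255 - 4078*(6 + (1 - 2))/(3025*(1 - 330 + (1 - 2)*(-55))) = -2668/1255 - 4078*(6 - 1)/(3025*(1 - 330 - 1*(-55))) = -2668/1255 - 4078*1/(605*(1 - 330 + 55)) = -2668/1255 - 4078/(3025*(1/5)*(-274)) = -2668/1255 - 4078/(-165770) = -2668/1255 - 4078*(-1/165770) = -2668/1255 + 2039/82885 = -43715647/20804135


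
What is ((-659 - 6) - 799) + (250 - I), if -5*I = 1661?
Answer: -4409/5 ≈ -881.80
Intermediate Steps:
I = -1661/5 (I = -⅕*1661 = -1661/5 ≈ -332.20)
((-659 - 6) - 799) + (250 - I) = ((-659 - 6) - 799) + (250 - 1*(-1661/5)) = (-665 - 799) + (250 + 1661/5) = -1464 + 2911/5 = -4409/5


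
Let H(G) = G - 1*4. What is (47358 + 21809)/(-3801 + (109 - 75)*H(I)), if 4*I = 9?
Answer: -19762/1103 ≈ -17.917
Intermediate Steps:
I = 9/4 (I = (¼)*9 = 9/4 ≈ 2.2500)
H(G) = -4 + G (H(G) = G - 4 = -4 + G)
(47358 + 21809)/(-3801 + (109 - 75)*H(I)) = (47358 + 21809)/(-3801 + (109 - 75)*(-4 + 9/4)) = 69167/(-3801 + 34*(-7/4)) = 69167/(-3801 - 119/2) = 69167/(-7721/2) = 69167*(-2/7721) = -19762/1103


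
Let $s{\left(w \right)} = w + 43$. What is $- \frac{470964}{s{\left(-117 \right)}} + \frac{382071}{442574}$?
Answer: $\frac{104232347295}{16375238} \approx 6365.2$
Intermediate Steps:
$s{\left(w \right)} = 43 + w$
$- \frac{470964}{s{\left(-117 \right)}} + \frac{382071}{442574} = - \frac{470964}{43 - 117} + \frac{382071}{442574} = - \frac{470964}{-74} + 382071 \cdot \frac{1}{442574} = \left(-470964\right) \left(- \frac{1}{74}\right) + \frac{382071}{442574} = \frac{235482}{37} + \frac{382071}{442574} = \frac{104232347295}{16375238}$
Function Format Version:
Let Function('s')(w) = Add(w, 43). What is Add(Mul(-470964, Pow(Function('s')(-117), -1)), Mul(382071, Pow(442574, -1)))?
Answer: Rational(104232347295, 16375238) ≈ 6365.2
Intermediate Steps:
Function('s')(w) = Add(43, w)
Add(Mul(-470964, Pow(Function('s')(-117), -1)), Mul(382071, Pow(442574, -1))) = Add(Mul(-470964, Pow(Add(43, -117), -1)), Mul(382071, Pow(442574, -1))) = Add(Mul(-470964, Pow(-74, -1)), Mul(382071, Rational(1, 442574))) = Add(Mul(-470964, Rational(-1, 74)), Rational(382071, 442574)) = Add(Rational(235482, 37), Rational(382071, 442574)) = Rational(104232347295, 16375238)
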